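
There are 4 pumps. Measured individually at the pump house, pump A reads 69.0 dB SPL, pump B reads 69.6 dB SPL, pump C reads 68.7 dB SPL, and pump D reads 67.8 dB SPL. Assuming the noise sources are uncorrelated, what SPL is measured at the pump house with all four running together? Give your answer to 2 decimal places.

Incoherent sources sum as intensities:
L_total = 10·log₁₀(10^(69.0/10) + 10^(69.6/10) + 10^(68.7/10) + 10^(67.8/10)) = 10·log₁₀(30500000) = 74.84 dB SPL.

74.84 dB SPL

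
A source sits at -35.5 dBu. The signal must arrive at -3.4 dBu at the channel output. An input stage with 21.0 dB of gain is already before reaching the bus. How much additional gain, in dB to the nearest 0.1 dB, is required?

The required make-up gain is the shortfall in the dB sum.
G = -3.4 − (-35.5) − 21.0 = 11.1 dB.

11.1 dB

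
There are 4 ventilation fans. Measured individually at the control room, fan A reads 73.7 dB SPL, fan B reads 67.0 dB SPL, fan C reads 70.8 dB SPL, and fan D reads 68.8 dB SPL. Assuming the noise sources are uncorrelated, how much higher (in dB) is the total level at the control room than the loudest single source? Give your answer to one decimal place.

3.1 dB

Add the sources as powers (linear), then convert back to dB:
L_total = 10·log₁₀(10^(73.7/10) + 10^(67.0/10) + 10^(70.8/10) + 10^(68.8/10)) = 76.82 dB SPL.
Excess over the loudest (73.7 dB): 76.82 − 73.7 = 3.1 dB.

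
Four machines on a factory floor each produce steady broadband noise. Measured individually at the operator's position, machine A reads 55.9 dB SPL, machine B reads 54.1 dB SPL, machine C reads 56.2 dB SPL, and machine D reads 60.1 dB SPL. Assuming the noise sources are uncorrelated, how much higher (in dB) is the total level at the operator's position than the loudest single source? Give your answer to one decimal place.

Incoherent sources sum as intensities:
L_total = 10·log₁₀(10^(55.9/10) + 10^(54.1/10) + 10^(56.2/10) + 10^(60.1/10)) = 63.19 dB SPL.
Excess over the loudest (60.1 dB): 63.19 − 60.1 = 3.1 dB.

3.1 dB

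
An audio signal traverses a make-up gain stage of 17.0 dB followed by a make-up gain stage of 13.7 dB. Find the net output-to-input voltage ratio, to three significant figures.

Net gain = 17.0 + 13.7 = 30.7 dB.
Voltage ratio = 10^(30.7/20) = 34.3.

34.3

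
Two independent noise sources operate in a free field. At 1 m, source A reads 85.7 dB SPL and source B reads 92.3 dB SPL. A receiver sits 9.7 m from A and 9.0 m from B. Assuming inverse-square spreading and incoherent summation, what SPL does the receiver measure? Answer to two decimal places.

73.96 dB SPL

At the listener: L_A = 85.7 − 20·log₁₀(9.7) = 65.965 dB; L_B = 92.3 − 20·log₁₀(9.0) = 73.215 dB.
Combined: 10·log₁₀(10^(65.965/10)+10^(73.215/10)) = 73.96 dB SPL.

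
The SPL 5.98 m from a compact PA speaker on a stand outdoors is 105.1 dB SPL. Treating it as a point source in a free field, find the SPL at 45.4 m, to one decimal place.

87.5 dB SPL

For a point source in a free field, ΔL = −20·log₁₀(d₂/d₁).
ΔL = −20·log₁₀(45.4/5.98) = -17.61 dB, so L₂ = 105.1 + (-17.61) = 87.5 dB SPL.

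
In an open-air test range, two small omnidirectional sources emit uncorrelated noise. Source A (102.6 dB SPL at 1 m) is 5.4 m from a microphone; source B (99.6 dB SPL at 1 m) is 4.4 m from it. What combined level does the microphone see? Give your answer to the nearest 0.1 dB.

90.4 dB SPL

At the listener: L_A = 102.6 − 20·log₁₀(5.4) = 87.95 dB; L_B = 99.6 − 20·log₁₀(4.4) = 86.73 dB.
Combined: 10·log₁₀(10^(87.95/10)+10^(86.73/10)) = 90.4 dB SPL.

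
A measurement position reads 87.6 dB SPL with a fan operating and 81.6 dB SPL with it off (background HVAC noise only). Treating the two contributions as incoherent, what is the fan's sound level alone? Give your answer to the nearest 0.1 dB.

86.3 dB SPL

Background correction is a power subtraction:
L_src = 10·log₁₀(10^(87.6/10) − 10^(81.6/10)) = 10·log₁₀(430900000) = 86.3 dB SPL.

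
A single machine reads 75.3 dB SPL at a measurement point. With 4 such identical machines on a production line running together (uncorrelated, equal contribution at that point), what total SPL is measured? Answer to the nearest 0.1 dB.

81.3 dB SPL

4 equal incoherent sources raise the level by 10·log₁₀(4) = 6.02 dB.
L_total = 75.3 + 6.02 = 81.3 dB SPL.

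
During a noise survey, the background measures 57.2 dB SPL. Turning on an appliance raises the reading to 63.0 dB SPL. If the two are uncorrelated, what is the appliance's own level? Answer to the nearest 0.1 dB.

61.7 dB SPL

Remove the background by subtracting linear intensities:
L_src = 10·log₁₀(10^(63.0/10) − 10^(57.2/10)) = 10·log₁₀(1470000) = 61.7 dB SPL.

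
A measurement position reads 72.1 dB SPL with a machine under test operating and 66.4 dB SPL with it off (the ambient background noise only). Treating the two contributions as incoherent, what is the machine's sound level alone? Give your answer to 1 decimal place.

70.7 dB SPL

Subtract intensities: L_src = 10·log₁₀(10^(L_total/10) − 10^(L_bg/10)).
L_src = 10·log₁₀(10^(72.1/10) − 10^(66.4/10)) = 10·log₁₀(11850000) = 70.7 dB SPL.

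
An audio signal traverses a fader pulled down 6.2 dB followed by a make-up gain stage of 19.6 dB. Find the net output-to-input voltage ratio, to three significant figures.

Net gain = (−6.2) + 19.6 = 13.4 dB.
Voltage ratio = 10^(13.4/20) = 4.68.

4.68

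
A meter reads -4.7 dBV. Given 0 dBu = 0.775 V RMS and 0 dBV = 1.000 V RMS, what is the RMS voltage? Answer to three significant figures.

0.582 V

V = 1.000 V × 10^(-4.7/20).
= 1.000 × 0.5821 = 0.582 V.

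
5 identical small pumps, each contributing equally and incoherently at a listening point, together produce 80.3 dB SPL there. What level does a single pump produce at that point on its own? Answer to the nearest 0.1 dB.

5 equal incoherent sources add 10·log₁₀(5) = 6.99 dB over one source.
L_one = 80.3 − 6.99 = 73.3 dB SPL.

73.3 dB SPL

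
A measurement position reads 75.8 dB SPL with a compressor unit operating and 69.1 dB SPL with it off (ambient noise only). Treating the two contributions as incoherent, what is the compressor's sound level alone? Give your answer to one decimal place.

Subtract intensities: L_src = 10·log₁₀(10^(L_total/10) − 10^(L_bg/10)).
L_src = 10·log₁₀(10^(75.8/10) − 10^(69.1/10)) = 10·log₁₀(29890000) = 74.8 dB SPL.

74.8 dB SPL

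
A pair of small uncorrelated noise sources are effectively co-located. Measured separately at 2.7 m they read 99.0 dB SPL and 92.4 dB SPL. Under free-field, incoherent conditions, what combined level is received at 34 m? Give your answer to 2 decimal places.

Combined at 2.7 m: 10·log₁₀(10^(99.0/10)+10^(92.4/10)) = 99.859 dB SPL.
Then apply −20·log₁₀(34/2.7) = -22.002 dB → 77.86 dB SPL.

77.86 dB SPL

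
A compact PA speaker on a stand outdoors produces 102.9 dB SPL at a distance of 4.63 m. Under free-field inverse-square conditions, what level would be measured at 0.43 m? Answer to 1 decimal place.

For a point source in a free field, ΔL = −20·log₁₀(d₂/d₁).
ΔL = −20·log₁₀(0.43/4.63) = 20.64 dB, so L₂ = 102.9 + (20.64) = 123.5 dB SPL.

123.5 dB SPL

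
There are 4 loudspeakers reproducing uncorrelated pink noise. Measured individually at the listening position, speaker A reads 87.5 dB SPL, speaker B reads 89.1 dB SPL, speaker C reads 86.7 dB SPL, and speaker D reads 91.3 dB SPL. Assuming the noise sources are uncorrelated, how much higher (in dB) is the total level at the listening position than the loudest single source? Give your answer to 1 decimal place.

3.7 dB

Incoherent sources sum as intensities:
L_total = 10·log₁₀(10^(87.5/10) + 10^(89.1/10) + 10^(86.7/10) + 10^(91.3/10)) = 95.04 dB SPL.
Excess over the loudest (91.3 dB): 95.04 − 91.3 = 3.7 dB.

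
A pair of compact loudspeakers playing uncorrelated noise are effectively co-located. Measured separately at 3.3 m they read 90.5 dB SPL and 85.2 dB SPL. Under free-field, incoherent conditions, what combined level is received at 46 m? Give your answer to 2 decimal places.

Combined at 3.3 m: 10·log₁₀(10^(90.5/10)+10^(85.2/10)) = 91.623 dB SPL.
Then apply −20·log₁₀(46/3.3) = -22.885 dB → 68.74 dB SPL.

68.74 dB SPL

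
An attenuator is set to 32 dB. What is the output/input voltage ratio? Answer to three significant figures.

Voltage ratio = 10^(dB/20).
10^(-32/20) = 10^(-1.600) = 0.0251.

0.0251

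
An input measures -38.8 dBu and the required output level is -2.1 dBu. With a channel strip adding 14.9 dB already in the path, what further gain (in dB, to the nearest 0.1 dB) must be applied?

21.8 dB

The required make-up gain is the shortfall in the dB sum.
G = -2.1 − (-38.8) − 14.9 = 21.8 dB.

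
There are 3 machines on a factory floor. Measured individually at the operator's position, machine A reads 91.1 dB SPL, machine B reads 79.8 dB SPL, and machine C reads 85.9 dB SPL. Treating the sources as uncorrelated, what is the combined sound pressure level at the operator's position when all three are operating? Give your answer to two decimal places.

92.49 dB SPL

Incoherent sources sum as intensities:
L_total = 10·log₁₀(10^(91.1/10) + 10^(79.8/10) + 10^(85.9/10)) = 10·log₁₀(1773000000) = 92.49 dB SPL.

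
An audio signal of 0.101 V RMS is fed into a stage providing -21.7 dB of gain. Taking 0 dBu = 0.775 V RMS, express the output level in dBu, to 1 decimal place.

Input level: 20·log₁₀(0.101/0.775) = -17.70 dBu.
Output: -17.70 − 21.7 = -39.4 dBu.

-39.4 dBu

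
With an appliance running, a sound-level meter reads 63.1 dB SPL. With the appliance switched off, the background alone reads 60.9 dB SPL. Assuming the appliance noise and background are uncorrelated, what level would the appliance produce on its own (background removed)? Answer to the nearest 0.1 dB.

59.1 dB SPL

Remove the background by subtracting linear intensities:
L_src = 10·log₁₀(10^(63.1/10) − 10^(60.9/10)) = 10·log₁₀(811500) = 59.1 dB SPL.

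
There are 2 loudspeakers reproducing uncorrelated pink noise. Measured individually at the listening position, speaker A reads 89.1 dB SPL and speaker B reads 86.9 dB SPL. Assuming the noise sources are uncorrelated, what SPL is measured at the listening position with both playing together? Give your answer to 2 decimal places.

91.15 dB SPL

Add the sources as powers (linear), then convert back to dB:
L_total = 10·log₁₀(10^(89.1/10) + 10^(86.9/10)) = 10·log₁₀(1303000000) = 91.15 dB SPL.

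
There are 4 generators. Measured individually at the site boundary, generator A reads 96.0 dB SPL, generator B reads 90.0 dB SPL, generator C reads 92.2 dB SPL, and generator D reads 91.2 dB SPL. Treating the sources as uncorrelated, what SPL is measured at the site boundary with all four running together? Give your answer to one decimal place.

99.0 dB SPL

Uncorrelated sources add in intensity (power), not in dB.
L_total = 10·log₁₀(10^(96.0/10) + 10^(90.0/10) + 10^(92.2/10) + 10^(91.2/10)) = 10·log₁₀(7959000000) = 99.0 dB SPL.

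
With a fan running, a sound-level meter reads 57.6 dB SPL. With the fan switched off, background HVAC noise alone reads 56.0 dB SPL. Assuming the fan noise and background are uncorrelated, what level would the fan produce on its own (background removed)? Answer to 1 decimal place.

52.5 dB SPL

Subtract intensities: L_src = 10·log₁₀(10^(L_total/10) − 10^(L_bg/10)).
L_src = 10·log₁₀(10^(57.6/10) − 10^(56.0/10)) = 10·log₁₀(177300) = 52.5 dB SPL.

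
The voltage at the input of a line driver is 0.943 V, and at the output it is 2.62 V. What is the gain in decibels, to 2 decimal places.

For a voltage ratio, dB = 20·log₁₀(V₂/V₁).
20·log₁₀(2.62/0.943) = 20·log₁₀(2.778) = 8.88 dB.

8.88 dB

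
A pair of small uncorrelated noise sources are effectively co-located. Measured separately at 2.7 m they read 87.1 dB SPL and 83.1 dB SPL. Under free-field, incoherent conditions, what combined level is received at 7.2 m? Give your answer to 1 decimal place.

Combined at 2.7 m: 10·log₁₀(10^(87.1/10)+10^(83.1/10)) = 88.56 dB SPL.
Then apply −20·log₁₀(7.2/2.7) = -8.52 dB → 80.0 dB SPL.

80.0 dB SPL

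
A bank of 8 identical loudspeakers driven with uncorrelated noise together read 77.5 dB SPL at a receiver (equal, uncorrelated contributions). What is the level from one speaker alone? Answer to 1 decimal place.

68.5 dB SPL

8 equal incoherent sources add 10·log₁₀(8) = 9.03 dB over one source.
L_one = 77.5 − 9.03 = 68.5 dB SPL.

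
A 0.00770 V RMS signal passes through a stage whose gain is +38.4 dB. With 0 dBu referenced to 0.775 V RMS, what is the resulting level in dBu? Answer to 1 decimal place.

-1.7 dBu

Input level: 20·log₁₀(0.00770/0.775) = -40.06 dBu.
Output: -40.06 + 38.4 = -1.7 dBu.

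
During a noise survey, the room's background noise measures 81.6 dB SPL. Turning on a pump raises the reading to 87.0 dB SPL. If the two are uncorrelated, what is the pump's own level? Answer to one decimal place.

Background correction is a power subtraction:
L_src = 10·log₁₀(10^(87.0/10) − 10^(81.6/10)) = 10·log₁₀(356600000) = 85.5 dB SPL.

85.5 dB SPL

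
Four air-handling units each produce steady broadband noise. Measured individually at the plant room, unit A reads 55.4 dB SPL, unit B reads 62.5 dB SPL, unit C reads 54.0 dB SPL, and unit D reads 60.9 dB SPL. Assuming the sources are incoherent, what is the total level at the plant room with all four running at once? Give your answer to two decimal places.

Uncorrelated sources add in intensity (power), not in dB.
L_total = 10·log₁₀(10^(55.4/10) + 10^(62.5/10) + 10^(54.0/10) + 10^(60.9/10)) = 10·log₁₀(3606000) = 65.57 dB SPL.

65.57 dB SPL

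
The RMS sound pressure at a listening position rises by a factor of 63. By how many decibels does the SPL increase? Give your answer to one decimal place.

36.0 dB

Sound pressure is an amplitude quantity: ΔL = 20·log₁₀(p₂/p₁).
20·log₁₀(63) = 36.0 dB.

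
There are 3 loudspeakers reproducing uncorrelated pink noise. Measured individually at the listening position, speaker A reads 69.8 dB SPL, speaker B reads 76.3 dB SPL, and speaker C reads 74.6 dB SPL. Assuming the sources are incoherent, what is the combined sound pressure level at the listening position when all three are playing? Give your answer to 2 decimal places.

79.09 dB SPL

Uncorrelated sources add in intensity (power), not in dB.
L_total = 10·log₁₀(10^(69.8/10) + 10^(76.3/10) + 10^(74.6/10)) = 10·log₁₀(81050000) = 79.09 dB SPL.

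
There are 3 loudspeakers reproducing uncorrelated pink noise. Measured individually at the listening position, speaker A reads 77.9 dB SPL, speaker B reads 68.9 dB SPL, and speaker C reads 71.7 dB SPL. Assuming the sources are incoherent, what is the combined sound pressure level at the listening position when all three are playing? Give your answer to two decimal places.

Incoherent sources sum as intensities:
L_total = 10·log₁₀(10^(77.9/10) + 10^(68.9/10) + 10^(71.7/10)) = 10·log₁₀(84210000) = 79.25 dB SPL.

79.25 dB SPL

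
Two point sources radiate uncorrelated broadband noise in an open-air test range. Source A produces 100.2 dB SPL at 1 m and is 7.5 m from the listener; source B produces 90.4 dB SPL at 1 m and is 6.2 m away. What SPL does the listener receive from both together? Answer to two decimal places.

83.32 dB SPL

At the listener: L_A = 100.2 − 20·log₁₀(7.5) = 82.699 dB; L_B = 90.4 − 20·log₁₀(6.2) = 74.552 dB.
Combined: 10·log₁₀(10^(82.699/10)+10^(74.552/10)) = 83.32 dB SPL.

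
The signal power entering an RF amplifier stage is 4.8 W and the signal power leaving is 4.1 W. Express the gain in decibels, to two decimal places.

Power is a power quantity, so gain = 10·log₁₀(P_out/P_in).
10·log₁₀(4.1/4.8) = 10·log₁₀(0.8542) = -0.68 dB.

-0.68 dB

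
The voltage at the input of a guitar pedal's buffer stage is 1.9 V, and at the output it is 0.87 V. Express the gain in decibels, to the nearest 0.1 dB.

For a voltage ratio, dB = 20·log₁₀(V₂/V₁).
20·log₁₀(0.87/1.9) = 20·log₁₀(0.4579) = -6.8 dB.

-6.8 dB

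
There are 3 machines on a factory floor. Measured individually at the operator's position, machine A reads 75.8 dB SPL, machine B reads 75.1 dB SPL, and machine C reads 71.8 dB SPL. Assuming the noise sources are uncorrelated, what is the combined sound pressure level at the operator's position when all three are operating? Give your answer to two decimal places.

Add the sources as powers (linear), then convert back to dB:
L_total = 10·log₁₀(10^(75.8/10) + 10^(75.1/10) + 10^(71.8/10)) = 10·log₁₀(85510000) = 79.32 dB SPL.

79.32 dB SPL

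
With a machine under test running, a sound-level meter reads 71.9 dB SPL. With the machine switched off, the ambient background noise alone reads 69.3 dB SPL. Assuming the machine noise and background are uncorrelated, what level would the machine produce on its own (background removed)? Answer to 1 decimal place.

Remove the background by subtracting linear intensities:
L_src = 10·log₁₀(10^(71.9/10) − 10^(69.3/10)) = 10·log₁₀(6977000) = 68.4 dB SPL.

68.4 dB SPL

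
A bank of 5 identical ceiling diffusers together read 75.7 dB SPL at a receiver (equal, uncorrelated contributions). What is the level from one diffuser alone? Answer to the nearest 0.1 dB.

68.7 dB SPL

5 equal incoherent sources add 10·log₁₀(5) = 6.99 dB over one source.
L_one = 75.7 − 6.99 = 68.7 dB SPL.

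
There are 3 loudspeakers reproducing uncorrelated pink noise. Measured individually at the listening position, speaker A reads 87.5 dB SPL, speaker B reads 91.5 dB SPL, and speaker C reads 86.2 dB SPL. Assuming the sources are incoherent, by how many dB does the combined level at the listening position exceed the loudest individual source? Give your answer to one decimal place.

2.3 dB

Add the sources as powers (linear), then convert back to dB:
L_total = 10·log₁₀(10^(87.5/10) + 10^(91.5/10) + 10^(86.2/10)) = 93.79 dB SPL.
Excess over the loudest (91.5 dB): 93.79 − 91.5 = 2.3 dB.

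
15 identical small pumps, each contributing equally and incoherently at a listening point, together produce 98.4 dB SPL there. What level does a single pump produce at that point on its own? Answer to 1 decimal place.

86.6 dB SPL

15 equal incoherent sources add 10·log₁₀(15) = 11.76 dB over one source.
L_one = 98.4 − 11.76 = 86.6 dB SPL.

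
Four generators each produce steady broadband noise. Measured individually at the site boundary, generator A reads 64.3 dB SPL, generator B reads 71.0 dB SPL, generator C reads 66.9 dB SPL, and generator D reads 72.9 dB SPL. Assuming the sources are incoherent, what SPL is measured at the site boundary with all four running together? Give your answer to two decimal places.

75.99 dB SPL

Uncorrelated sources add in intensity (power), not in dB.
L_total = 10·log₁₀(10^(64.3/10) + 10^(71.0/10) + 10^(66.9/10) + 10^(72.9/10)) = 10·log₁₀(39680000) = 75.99 dB SPL.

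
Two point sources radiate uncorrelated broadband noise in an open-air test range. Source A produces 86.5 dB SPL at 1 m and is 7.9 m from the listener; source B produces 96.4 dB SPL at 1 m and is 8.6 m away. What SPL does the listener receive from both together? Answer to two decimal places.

At the listener: L_A = 86.5 − 20·log₁₀(7.9) = 68.547 dB; L_B = 96.4 − 20·log₁₀(8.6) = 77.710 dB.
Combined: 10·log₁₀(10^(68.547/10)+10^(77.710/10)) = 78.21 dB SPL.

78.21 dB SPL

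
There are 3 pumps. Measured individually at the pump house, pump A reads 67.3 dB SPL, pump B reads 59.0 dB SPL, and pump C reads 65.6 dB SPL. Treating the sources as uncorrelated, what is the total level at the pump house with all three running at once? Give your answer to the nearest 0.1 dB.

Add the sources as powers (linear), then convert back to dB:
L_total = 10·log₁₀(10^(67.3/10) + 10^(59.0/10) + 10^(65.6/10)) = 10·log₁₀(9795000) = 69.9 dB SPL.

69.9 dB SPL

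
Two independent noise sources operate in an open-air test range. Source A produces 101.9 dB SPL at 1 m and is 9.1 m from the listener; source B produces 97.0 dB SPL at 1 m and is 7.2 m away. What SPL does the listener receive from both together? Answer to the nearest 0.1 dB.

84.5 dB SPL

At the listener: L_A = 101.9 − 20·log₁₀(9.1) = 82.72 dB; L_B = 97.0 − 20·log₁₀(7.2) = 79.85 dB.
Combined: 10·log₁₀(10^(82.72/10)+10^(79.85/10)) = 84.5 dB SPL.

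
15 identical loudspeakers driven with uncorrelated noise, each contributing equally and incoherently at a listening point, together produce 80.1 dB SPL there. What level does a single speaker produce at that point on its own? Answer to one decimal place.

68.3 dB SPL

15 equal incoherent sources add 10·log₁₀(15) = 11.76 dB over one source.
L_one = 80.1 − 11.76 = 68.3 dB SPL.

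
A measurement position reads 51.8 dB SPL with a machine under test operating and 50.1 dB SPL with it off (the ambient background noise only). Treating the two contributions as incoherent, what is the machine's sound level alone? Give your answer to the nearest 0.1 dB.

46.9 dB SPL

Background correction is a power subtraction:
L_src = 10·log₁₀(10^(51.8/10) − 10^(50.1/10)) = 10·log₁₀(49030) = 46.9 dB SPL.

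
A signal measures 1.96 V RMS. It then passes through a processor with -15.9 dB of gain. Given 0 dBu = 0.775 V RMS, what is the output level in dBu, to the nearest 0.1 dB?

-7.8 dBu

Input level: 20·log₁₀(1.96/0.775) = 8.06 dBu.
Output: 8.06 − 15.9 = -7.8 dBu.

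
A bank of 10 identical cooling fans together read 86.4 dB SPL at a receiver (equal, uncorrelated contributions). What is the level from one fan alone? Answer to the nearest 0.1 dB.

76.4 dB SPL

10 equal incoherent sources add 10·log₁₀(10) = 10.00 dB over one source.
L_one = 86.4 − 10.00 = 76.4 dB SPL.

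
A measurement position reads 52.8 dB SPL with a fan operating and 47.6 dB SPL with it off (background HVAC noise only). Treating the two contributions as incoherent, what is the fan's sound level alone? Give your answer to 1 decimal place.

51.2 dB SPL

Remove the background by subtracting linear intensities:
L_src = 10·log₁₀(10^(52.8/10) − 10^(47.6/10)) = 10·log₁₀(133000) = 51.2 dB SPL.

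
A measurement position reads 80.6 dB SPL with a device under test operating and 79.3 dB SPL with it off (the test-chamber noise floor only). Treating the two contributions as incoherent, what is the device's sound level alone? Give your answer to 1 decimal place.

74.7 dB SPL

Remove the background by subtracting linear intensities:
L_src = 10·log₁₀(10^(80.6/10) − 10^(79.3/10)) = 10·log₁₀(29700000) = 74.7 dB SPL.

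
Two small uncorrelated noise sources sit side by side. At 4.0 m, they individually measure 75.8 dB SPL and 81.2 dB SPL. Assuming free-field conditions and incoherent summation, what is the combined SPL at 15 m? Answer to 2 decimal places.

Combined at 4.0 m: 10·log₁₀(10^(75.8/10)+10^(81.2/10)) = 82.301 dB SPL.
Then apply −20·log₁₀(15/4.0) = -11.481 dB → 70.82 dB SPL.

70.82 dB SPL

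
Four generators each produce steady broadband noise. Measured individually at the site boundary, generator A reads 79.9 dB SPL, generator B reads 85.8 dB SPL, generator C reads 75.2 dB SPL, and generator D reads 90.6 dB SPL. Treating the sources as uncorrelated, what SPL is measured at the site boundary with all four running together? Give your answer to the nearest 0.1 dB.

Uncorrelated sources add in intensity (power), not in dB.
L_total = 10·log₁₀(10^(79.9/10) + 10^(85.8/10) + 10^(75.2/10) + 10^(90.6/10)) = 10·log₁₀(1659000000) = 92.2 dB SPL.

92.2 dB SPL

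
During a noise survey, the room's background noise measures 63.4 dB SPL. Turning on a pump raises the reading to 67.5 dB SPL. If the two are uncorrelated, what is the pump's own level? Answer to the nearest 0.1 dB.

65.4 dB SPL

Background correction is a power subtraction:
L_src = 10·log₁₀(10^(67.5/10) − 10^(63.4/10)) = 10·log₁₀(3436000) = 65.4 dB SPL.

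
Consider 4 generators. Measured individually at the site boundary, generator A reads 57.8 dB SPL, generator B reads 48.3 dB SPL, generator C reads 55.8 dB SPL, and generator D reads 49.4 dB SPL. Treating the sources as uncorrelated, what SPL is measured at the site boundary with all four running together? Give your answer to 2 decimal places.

60.56 dB SPL

Uncorrelated sources add in intensity (power), not in dB.
L_total = 10·log₁₀(10^(57.8/10) + 10^(48.3/10) + 10^(55.8/10) + 10^(49.4/10)) = 10·log₁₀(1137000) = 60.56 dB SPL.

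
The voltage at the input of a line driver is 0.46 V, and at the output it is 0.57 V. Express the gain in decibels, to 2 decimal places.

1.86 dB

For a voltage ratio, dB = 20·log₁₀(V₂/V₁).
20·log₁₀(0.57/0.46) = 20·log₁₀(1.239) = 1.86 dB.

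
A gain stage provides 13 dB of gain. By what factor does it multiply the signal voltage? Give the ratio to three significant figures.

4.47

Voltage ratio = 10^(dB/20).
10^(13/20) = 10^(0.6500) = 4.47.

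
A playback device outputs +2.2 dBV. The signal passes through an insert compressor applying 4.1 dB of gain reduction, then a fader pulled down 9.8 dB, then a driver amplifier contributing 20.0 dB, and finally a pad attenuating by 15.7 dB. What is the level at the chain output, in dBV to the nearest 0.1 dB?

Gain stages sum in dB:
+2.2 − 4.1 − 9.8 + 20.0 − 15.7 = -7.4 dBV.

-7.4 dBV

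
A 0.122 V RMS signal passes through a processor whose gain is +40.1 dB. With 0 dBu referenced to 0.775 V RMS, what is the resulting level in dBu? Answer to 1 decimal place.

Input level: 20·log₁₀(0.122/0.775) = -16.06 dBu.
Output: -16.06 + 40.1 = +24.0 dBu.

+24.0 dBu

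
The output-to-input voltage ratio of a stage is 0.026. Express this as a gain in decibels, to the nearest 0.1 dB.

-31.7 dB

Voltage ratio → dB uses the 20·log₁₀ form:
20·log₁₀(0.026) = -31.7 dB.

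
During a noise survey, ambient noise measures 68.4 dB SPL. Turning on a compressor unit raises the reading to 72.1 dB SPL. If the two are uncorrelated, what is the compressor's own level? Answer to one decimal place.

69.7 dB SPL

Subtract intensities: L_src = 10·log₁₀(10^(L_total/10) − 10^(L_bg/10)).
L_src = 10·log₁₀(10^(72.1/10) − 10^(68.4/10)) = 10·log₁₀(9300000) = 69.7 dB SPL.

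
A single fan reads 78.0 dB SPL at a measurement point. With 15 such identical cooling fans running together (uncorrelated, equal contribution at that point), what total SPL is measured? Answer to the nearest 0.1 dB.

15 equal incoherent sources raise the level by 10·log₁₀(15) = 11.76 dB.
L_total = 78.0 + 11.76 = 89.8 dB SPL.

89.8 dB SPL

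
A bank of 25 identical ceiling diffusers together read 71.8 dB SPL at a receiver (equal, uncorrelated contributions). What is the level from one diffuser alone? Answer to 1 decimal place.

57.8 dB SPL

25 equal incoherent sources add 10·log₁₀(25) = 13.98 dB over one source.
L_one = 71.8 − 13.98 = 57.8 dB SPL.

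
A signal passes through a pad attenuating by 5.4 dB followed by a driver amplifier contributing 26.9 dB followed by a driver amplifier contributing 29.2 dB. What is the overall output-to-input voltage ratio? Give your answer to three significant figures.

Net gain = (−5.4) + 26.9 + 29.2 = 50.7 dB.
Voltage ratio = 10^(50.7/20) = 343.

343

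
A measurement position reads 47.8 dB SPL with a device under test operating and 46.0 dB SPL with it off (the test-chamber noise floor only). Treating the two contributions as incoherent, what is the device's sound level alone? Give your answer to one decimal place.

43.1 dB SPL

Background correction is a power subtraction:
L_src = 10·log₁₀(10^(47.8/10) − 10^(46.0/10)) = 10·log₁₀(20450) = 43.1 dB SPL.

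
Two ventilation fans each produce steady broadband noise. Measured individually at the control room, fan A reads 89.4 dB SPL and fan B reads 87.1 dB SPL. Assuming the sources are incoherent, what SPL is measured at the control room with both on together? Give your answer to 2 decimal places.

91.41 dB SPL

Add the sources as powers (linear), then convert back to dB:
L_total = 10·log₁₀(10^(89.4/10) + 10^(87.1/10)) = 10·log₁₀(1384000000) = 91.41 dB SPL.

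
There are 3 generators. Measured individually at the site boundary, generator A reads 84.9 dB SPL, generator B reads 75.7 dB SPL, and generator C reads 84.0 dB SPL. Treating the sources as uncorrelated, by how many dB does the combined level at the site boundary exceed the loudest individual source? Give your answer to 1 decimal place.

Uncorrelated sources add in intensity (power), not in dB.
L_total = 10·log₁₀(10^(84.9/10) + 10^(75.7/10) + 10^(84.0/10)) = 87.76 dB SPL.
Excess over the loudest (84.9 dB): 87.76 − 84.9 = 2.9 dB.

2.9 dB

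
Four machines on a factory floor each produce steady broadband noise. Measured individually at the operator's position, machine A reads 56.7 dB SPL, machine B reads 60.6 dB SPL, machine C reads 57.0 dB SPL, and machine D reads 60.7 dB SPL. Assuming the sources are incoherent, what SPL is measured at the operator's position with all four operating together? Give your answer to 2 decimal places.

65.17 dB SPL

Uncorrelated sources add in intensity (power), not in dB.
L_total = 10·log₁₀(10^(56.7/10) + 10^(60.6/10) + 10^(57.0/10) + 10^(60.7/10)) = 10·log₁₀(3292000) = 65.17 dB SPL.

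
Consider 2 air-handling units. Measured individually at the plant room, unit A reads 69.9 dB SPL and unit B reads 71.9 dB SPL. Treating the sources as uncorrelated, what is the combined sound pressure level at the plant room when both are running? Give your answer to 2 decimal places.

Uncorrelated sources add in intensity (power), not in dB.
L_total = 10·log₁₀(10^(69.9/10) + 10^(71.9/10)) = 10·log₁₀(25260000) = 74.02 dB SPL.

74.02 dB SPL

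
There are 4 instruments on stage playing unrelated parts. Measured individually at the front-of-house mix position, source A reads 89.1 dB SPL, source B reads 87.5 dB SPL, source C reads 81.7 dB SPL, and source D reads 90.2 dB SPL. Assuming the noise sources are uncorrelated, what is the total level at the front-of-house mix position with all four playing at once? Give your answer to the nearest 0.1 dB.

Add the sources as powers (linear), then convert back to dB:
L_total = 10·log₁₀(10^(89.1/10) + 10^(87.5/10) + 10^(81.7/10) + 10^(90.2/10)) = 10·log₁₀(2570000000) = 94.1 dB SPL.

94.1 dB SPL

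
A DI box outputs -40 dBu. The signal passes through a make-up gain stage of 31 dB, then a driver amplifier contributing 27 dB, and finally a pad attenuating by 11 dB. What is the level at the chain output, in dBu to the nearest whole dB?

+7 dBu

In dB, series stages simply add:
-40 + 31 + 27 − 11 = +7 dBu.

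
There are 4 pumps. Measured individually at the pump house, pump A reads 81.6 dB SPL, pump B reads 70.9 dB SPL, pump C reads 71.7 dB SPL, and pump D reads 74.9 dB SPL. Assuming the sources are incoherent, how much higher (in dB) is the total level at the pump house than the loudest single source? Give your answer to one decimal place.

1.5 dB

Incoherent sources sum as intensities:
L_total = 10·log₁₀(10^(81.6/10) + 10^(70.9/10) + 10^(71.7/10) + 10^(74.9/10)) = 83.07 dB SPL.
Excess over the loudest (81.6 dB): 83.07 − 81.6 = 1.5 dB.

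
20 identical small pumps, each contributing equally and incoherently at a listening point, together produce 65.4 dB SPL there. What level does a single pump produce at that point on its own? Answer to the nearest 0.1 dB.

52.4 dB SPL

20 equal incoherent sources add 10·log₁₀(20) = 13.01 dB over one source.
L_one = 65.4 − 13.01 = 52.4 dB SPL.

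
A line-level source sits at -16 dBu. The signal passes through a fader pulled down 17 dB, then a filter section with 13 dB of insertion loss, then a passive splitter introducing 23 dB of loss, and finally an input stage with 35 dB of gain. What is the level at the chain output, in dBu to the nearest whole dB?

Gain stages sum in dB:
-16 − 17 − 13 − 23 + 35 = -34 dBu.

-34 dBu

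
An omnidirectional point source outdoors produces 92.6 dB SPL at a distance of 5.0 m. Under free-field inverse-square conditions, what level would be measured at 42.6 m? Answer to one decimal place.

Free-field point source: level drops by 20·log₁₀ of the distance ratio.
ΔL = −20·log₁₀(42.6/5.0) = -18.61 dB, so L₂ = 92.6 + (-18.61) = 74.0 dB SPL.

74.0 dB SPL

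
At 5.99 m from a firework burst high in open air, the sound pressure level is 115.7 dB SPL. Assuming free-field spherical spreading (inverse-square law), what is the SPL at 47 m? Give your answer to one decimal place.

97.8 dB SPL

Inverse-square spreading gives ΔL = −20·log₁₀(d₂/d₁).
ΔL = −20·log₁₀(47/5.99) = -17.89 dB, so L₂ = 115.7 + (-17.89) = 97.8 dB SPL.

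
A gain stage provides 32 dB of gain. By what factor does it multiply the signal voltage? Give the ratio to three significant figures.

Voltage ratio = 10^(dB/20).
10^(32/20) = 10^(1.600) = 39.8.

39.8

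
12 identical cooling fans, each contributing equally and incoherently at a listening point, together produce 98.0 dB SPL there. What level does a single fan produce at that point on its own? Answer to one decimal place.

12 equal incoherent sources add 10·log₁₀(12) = 10.79 dB over one source.
L_one = 98.0 − 10.79 = 87.2 dB SPL.

87.2 dB SPL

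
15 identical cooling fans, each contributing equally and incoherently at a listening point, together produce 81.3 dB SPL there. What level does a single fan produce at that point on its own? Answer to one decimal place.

15 equal incoherent sources add 10·log₁₀(15) = 11.76 dB over one source.
L_one = 81.3 − 11.76 = 69.5 dB SPL.

69.5 dB SPL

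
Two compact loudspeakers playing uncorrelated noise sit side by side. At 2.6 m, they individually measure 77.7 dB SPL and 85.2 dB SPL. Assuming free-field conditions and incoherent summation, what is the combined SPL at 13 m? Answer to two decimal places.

Combined at 2.6 m: 10·log₁₀(10^(77.7/10)+10^(85.2/10)) = 85.911 dB SPL.
Then apply −20·log₁₀(13/2.6) = -13.979 dB → 71.93 dB SPL.

71.93 dB SPL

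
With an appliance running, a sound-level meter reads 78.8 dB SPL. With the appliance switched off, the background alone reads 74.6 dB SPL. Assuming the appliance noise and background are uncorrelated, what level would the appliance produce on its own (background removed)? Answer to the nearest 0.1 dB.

Subtract intensities: L_src = 10·log₁₀(10^(L_total/10) − 10^(L_bg/10)).
L_src = 10·log₁₀(10^(78.8/10) − 10^(74.6/10)) = 10·log₁₀(47020000) = 76.7 dB SPL.

76.7 dB SPL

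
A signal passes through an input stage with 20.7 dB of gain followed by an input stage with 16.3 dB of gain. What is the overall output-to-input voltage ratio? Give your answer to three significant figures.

70.8

Net gain = 20.7 + 16.3 = 37.0 dB.
Voltage ratio = 10^(37.0/20) = 70.8.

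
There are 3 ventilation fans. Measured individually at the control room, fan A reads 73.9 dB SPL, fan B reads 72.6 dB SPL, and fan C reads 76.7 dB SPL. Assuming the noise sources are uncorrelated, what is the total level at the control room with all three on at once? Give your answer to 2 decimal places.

79.52 dB SPL

Add the sources as powers (linear), then convert back to dB:
L_total = 10·log₁₀(10^(73.9/10) + 10^(72.6/10) + 10^(76.7/10)) = 10·log₁₀(89520000) = 79.52 dB SPL.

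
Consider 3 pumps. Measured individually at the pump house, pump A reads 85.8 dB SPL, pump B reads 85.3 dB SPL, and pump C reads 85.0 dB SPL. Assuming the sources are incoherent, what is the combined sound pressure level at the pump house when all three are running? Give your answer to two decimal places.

Add the sources as powers (linear), then convert back to dB:
L_total = 10·log₁₀(10^(85.8/10) + 10^(85.3/10) + 10^(85.0/10)) = 10·log₁₀(1035000000) = 90.15 dB SPL.

90.15 dB SPL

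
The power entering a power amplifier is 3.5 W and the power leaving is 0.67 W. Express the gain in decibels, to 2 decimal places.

-7.18 dB

Power is a power quantity, so gain = 10·log₁₀(P_out/P_in).
10·log₁₀(0.67/3.5) = 10·log₁₀(0.1914) = -7.18 dB.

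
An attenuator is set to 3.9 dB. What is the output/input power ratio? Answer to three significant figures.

Power ratio = 10^(dB/10).
10^(-3.9/10) = 10^(-0.3900) = 0.407.

0.407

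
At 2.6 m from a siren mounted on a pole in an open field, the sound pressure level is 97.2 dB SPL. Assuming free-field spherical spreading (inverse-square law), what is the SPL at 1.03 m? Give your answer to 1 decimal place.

105.2 dB SPL

For a point source in a free field, ΔL = −20·log₁₀(d₂/d₁).
ΔL = −20·log₁₀(1.03/2.6) = 8.04 dB, so L₂ = 97.2 + (8.04) = 105.2 dB SPL.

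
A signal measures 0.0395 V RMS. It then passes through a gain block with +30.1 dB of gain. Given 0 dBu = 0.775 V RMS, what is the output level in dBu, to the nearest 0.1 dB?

+4.2 dBu

Input level: 20·log₁₀(0.0395/0.775) = -25.85 dBu.
Output: -25.85 + 30.1 = +4.2 dBu.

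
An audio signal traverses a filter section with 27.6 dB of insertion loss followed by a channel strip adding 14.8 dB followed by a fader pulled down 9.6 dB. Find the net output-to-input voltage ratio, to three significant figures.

Net gain = (−27.6) + 14.8 + (−9.6) = -22.4 dB.
Voltage ratio = 10^(-22.4/20) = 0.0759.

0.0759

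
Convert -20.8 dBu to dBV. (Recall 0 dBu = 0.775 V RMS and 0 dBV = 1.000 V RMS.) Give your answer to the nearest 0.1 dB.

-23.0 dBV

The offset between the scales is 20·log₁₀(0.775/1.000) = −2.214 dB.
So dBV = -20.8 − 2.214 = -23.0 dBV.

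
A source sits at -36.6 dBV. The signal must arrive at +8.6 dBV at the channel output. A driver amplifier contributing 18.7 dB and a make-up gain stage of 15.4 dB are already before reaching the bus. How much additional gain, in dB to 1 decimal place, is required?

11.1 dB

The required make-up gain is the shortfall in the dB sum.
G = +8.6 − (-36.6) − 18.7 − 15.4 = 11.1 dB.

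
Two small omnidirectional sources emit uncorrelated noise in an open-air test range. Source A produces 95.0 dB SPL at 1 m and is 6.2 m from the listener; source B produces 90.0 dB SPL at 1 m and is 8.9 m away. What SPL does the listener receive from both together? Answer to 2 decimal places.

79.77 dB SPL

At the listener: L_A = 95.0 − 20·log₁₀(6.2) = 79.152 dB; L_B = 90.0 − 20·log₁₀(8.9) = 71.012 dB.
Combined: 10·log₁₀(10^(79.152/10)+10^(71.012/10)) = 79.77 dB SPL.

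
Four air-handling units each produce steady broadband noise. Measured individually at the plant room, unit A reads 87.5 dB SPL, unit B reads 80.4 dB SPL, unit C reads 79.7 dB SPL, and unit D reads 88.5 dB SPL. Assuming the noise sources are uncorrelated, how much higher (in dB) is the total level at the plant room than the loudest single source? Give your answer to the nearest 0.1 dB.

Incoherent sources sum as intensities:
L_total = 10·log₁₀(10^(87.5/10) + 10^(80.4/10) + 10^(79.7/10) + 10^(88.5/10)) = 91.68 dB SPL.
Excess over the loudest (88.5 dB): 91.68 − 88.5 = 3.2 dB.

3.2 dB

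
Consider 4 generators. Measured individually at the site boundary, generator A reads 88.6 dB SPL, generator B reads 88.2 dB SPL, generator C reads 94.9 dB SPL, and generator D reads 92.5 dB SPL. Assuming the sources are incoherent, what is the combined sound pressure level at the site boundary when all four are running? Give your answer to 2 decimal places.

97.96 dB SPL

Incoherent sources sum as intensities:
L_total = 10·log₁₀(10^(88.6/10) + 10^(88.2/10) + 10^(94.9/10) + 10^(92.5/10)) = 10·log₁₀(6254000000) = 97.96 dB SPL.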